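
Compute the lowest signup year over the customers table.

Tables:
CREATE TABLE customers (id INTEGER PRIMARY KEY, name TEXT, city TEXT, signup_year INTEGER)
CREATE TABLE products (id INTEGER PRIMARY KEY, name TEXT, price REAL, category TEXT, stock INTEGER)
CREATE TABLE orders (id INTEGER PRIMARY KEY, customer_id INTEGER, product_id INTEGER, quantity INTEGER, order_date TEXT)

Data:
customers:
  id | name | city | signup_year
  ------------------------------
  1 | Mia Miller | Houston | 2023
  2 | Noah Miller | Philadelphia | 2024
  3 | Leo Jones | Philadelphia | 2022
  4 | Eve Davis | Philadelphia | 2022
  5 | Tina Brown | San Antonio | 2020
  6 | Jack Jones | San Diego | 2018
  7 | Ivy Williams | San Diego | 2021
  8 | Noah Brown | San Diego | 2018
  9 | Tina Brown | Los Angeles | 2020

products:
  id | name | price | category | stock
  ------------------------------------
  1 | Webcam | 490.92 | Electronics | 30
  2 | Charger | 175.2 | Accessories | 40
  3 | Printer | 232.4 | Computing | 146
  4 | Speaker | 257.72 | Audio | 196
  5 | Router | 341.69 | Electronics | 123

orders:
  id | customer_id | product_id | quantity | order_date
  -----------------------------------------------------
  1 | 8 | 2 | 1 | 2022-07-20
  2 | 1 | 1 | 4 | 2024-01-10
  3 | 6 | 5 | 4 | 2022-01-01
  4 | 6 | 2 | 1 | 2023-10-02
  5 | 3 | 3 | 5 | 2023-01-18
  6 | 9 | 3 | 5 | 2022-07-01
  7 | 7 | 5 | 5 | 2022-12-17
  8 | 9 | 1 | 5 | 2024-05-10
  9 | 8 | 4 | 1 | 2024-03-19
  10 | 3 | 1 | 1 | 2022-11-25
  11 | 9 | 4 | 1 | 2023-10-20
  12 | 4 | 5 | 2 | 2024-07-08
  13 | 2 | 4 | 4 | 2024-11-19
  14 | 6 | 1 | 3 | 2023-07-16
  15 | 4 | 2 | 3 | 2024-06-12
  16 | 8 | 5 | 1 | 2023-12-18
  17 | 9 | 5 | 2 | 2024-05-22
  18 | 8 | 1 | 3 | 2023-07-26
SELECT MIN(signup_year) FROM customers

Execution result:
2018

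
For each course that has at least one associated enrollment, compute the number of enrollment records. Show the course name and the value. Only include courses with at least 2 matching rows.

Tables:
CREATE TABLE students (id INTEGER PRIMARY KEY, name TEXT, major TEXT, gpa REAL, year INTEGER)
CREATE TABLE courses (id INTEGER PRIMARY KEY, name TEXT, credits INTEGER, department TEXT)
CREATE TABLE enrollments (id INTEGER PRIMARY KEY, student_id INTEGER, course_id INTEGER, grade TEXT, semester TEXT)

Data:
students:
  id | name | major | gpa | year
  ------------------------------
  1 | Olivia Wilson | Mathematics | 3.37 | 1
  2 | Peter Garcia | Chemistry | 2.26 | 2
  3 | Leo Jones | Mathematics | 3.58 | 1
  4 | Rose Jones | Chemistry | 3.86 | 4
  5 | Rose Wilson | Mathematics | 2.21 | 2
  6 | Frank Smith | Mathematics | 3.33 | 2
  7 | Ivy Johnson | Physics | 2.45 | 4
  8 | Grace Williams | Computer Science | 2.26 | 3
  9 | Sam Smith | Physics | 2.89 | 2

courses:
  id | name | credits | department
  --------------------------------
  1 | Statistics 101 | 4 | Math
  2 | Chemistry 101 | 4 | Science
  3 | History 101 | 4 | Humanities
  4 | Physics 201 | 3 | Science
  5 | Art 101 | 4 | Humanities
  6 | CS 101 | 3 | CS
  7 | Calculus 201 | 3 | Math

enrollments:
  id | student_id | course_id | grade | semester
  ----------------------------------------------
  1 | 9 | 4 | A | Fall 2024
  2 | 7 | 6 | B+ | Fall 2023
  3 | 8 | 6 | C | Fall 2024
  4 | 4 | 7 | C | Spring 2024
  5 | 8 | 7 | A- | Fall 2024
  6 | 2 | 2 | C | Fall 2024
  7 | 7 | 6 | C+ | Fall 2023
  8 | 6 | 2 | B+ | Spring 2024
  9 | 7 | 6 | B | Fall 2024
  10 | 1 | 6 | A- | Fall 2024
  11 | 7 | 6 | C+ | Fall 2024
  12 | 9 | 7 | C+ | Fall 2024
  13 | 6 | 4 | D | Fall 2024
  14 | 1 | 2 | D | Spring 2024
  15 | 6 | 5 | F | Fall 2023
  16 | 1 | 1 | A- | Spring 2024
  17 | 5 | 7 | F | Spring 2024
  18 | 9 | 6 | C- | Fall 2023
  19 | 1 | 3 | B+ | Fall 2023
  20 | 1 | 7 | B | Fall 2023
SELECT p.name, COUNT(*) AS n FROM enrollments c JOIN courses p ON c.course_id = p.id GROUP BY p.id, p.name HAVING COUNT(*) >= 2

Execution result:
name | n
Chemistry 101 | 3
Physics 201 | 2
CS 101 | 7
Calculus 201 | 5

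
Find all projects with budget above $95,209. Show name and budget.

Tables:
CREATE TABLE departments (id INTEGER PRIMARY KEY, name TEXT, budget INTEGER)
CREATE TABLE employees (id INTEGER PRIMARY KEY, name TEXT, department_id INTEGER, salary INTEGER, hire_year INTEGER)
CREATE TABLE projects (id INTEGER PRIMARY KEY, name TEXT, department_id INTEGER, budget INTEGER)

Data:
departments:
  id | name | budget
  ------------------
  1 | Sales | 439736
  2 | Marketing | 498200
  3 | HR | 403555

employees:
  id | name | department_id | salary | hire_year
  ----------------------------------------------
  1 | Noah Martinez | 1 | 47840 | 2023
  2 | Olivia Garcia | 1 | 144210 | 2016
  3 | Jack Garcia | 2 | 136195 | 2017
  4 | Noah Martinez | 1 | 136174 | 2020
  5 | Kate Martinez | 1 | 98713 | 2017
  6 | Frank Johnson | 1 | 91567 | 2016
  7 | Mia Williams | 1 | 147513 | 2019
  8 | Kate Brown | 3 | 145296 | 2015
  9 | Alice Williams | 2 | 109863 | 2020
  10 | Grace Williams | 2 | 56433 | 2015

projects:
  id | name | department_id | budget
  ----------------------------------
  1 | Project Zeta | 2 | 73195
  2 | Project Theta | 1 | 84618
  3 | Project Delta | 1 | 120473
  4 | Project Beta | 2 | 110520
SELECT name, budget FROM projects WHERE budget > 95209

Execution result:
name | budget
Project Delta | 120473
Project Beta | 110520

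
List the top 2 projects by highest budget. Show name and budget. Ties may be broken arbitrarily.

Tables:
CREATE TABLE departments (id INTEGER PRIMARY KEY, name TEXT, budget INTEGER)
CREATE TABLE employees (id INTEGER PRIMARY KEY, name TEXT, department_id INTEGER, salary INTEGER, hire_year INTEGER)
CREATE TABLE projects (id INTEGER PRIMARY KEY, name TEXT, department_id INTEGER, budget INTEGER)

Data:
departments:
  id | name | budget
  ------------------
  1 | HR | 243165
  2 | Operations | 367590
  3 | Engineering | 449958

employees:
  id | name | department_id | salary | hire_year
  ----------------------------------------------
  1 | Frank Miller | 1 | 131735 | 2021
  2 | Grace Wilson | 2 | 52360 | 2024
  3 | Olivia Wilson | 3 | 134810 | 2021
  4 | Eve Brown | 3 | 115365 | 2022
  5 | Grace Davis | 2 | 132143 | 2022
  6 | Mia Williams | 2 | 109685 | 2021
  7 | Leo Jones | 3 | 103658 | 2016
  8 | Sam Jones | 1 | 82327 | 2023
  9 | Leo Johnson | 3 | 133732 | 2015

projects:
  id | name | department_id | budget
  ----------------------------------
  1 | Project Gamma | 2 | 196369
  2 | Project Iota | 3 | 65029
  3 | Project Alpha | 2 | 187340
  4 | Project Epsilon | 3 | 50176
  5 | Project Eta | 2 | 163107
SELECT name, budget FROM projects ORDER BY budget DESC LIMIT 2

Execution result:
name | budget
Project Gamma | 196369
Project Alpha | 187340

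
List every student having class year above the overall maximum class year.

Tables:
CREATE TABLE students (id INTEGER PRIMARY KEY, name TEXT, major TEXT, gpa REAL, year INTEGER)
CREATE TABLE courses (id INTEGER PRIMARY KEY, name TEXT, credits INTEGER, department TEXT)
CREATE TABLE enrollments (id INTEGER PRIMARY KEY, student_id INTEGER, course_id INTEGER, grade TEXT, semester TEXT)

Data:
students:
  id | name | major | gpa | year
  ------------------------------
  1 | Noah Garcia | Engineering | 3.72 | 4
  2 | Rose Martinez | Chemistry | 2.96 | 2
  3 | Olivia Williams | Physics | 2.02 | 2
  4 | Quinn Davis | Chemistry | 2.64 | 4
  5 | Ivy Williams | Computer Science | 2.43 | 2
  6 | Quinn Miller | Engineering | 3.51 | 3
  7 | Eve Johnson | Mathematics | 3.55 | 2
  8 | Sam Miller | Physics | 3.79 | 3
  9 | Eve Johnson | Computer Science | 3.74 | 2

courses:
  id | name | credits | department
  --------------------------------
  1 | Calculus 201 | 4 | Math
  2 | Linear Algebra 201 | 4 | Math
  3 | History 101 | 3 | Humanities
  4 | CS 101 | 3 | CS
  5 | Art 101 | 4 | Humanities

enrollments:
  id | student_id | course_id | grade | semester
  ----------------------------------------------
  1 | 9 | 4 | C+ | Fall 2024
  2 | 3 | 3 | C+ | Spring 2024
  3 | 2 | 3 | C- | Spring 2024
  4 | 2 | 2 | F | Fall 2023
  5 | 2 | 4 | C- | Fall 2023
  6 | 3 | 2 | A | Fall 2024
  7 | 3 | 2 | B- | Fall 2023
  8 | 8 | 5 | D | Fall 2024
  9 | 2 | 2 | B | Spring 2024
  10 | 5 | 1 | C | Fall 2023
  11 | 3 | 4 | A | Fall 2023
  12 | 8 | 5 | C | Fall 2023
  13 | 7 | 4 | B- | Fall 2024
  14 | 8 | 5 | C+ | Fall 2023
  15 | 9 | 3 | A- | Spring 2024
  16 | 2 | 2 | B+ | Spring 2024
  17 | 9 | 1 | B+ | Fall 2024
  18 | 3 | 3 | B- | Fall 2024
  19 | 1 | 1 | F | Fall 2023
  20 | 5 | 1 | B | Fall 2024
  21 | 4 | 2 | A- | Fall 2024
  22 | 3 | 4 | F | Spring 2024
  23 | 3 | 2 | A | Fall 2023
SELECT name, year FROM students WHERE year > (SELECT MAX(year) FROM students)

Execution result:
(no rows)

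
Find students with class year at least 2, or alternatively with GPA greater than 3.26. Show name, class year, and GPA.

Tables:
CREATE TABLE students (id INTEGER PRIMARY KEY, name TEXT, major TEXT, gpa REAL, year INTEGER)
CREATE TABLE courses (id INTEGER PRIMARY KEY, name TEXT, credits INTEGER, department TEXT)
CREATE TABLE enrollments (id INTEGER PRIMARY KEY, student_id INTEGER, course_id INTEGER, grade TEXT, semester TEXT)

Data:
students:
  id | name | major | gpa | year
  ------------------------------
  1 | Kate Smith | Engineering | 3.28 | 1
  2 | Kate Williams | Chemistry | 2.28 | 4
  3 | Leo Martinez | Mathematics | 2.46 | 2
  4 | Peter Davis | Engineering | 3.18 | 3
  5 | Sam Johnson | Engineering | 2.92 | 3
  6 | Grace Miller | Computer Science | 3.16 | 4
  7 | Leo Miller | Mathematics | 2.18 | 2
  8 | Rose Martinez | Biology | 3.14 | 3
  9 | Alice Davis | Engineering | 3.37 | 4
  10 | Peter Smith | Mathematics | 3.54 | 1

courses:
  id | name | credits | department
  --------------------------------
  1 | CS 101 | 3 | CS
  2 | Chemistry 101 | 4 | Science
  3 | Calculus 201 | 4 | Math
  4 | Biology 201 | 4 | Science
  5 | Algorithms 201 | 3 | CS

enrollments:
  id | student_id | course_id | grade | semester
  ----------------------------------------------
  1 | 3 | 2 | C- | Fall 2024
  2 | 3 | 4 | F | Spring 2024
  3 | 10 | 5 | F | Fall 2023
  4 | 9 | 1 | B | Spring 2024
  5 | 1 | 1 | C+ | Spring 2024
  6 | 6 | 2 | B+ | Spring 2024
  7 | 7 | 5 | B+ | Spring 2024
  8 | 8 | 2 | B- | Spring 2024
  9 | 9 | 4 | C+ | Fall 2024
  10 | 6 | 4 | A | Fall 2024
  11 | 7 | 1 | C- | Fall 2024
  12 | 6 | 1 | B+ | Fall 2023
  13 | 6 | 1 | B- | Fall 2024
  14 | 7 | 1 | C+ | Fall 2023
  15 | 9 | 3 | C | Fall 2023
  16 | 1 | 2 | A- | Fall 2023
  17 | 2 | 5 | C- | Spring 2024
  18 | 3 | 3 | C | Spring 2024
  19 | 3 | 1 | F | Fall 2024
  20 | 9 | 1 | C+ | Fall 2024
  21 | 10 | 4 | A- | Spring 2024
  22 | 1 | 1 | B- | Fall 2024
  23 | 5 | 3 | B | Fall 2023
SELECT name, year, gpa FROM students WHERE year >= 2 OR gpa > 3.26

Execution result:
name | year | gpa
Kate Smith | 1 | 3.28
Kate Williams | 4 | 2.28
Leo Martinez | 2 | 2.46
Peter Davis | 3 | 3.18
Sam Johnson | 3 | 2.92
Grace Miller | 4 | 3.16
Leo Miller | 2 | 2.18
Rose Martinez | 3 | 3.14
Alice Davis | 4 | 3.37
Peter Smith | 1 | 3.54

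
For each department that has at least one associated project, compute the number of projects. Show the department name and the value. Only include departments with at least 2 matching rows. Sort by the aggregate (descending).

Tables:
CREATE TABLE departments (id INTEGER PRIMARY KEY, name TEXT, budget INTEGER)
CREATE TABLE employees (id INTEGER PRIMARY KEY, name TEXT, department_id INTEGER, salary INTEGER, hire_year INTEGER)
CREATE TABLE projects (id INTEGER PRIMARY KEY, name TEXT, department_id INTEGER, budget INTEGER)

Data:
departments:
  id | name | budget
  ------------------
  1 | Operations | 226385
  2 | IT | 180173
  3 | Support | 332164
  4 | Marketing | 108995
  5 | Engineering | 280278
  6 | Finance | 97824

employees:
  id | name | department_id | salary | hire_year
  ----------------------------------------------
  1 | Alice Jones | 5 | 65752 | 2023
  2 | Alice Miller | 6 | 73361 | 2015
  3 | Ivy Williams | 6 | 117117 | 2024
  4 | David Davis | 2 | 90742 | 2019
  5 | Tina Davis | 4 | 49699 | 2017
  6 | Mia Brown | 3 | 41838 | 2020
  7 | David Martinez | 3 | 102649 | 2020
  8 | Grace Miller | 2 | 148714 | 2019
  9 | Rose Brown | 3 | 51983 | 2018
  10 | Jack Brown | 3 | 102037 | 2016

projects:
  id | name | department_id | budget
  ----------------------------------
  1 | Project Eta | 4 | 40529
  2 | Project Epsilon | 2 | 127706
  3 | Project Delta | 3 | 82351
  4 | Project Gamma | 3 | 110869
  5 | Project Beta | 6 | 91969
SELECT p.name, COUNT(*) AS n FROM projects c JOIN departments p ON c.department_id = p.id GROUP BY p.id, p.name HAVING COUNT(*) >= 2 ORDER BY n DESC

Execution result:
name | n
Support | 2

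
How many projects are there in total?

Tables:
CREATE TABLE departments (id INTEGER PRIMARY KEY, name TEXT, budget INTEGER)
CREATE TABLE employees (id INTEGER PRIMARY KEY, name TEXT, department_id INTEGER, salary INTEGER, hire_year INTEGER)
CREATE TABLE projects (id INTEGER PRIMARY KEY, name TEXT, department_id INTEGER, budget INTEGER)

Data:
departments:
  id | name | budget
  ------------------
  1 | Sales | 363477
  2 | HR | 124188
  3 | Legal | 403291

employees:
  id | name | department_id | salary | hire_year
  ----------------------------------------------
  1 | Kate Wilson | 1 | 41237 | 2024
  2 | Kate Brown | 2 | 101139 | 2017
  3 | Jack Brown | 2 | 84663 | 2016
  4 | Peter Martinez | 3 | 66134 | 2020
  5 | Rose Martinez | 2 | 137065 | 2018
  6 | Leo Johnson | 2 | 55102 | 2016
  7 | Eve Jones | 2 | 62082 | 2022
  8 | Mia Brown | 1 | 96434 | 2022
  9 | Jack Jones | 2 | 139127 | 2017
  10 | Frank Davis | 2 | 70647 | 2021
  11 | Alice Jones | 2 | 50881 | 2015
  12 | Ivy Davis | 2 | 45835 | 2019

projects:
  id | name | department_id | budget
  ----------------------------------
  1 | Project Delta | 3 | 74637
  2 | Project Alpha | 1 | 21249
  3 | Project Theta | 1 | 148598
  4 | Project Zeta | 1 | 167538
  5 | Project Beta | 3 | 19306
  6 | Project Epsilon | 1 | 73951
SELECT COUNT(*) FROM projects

Execution result:
6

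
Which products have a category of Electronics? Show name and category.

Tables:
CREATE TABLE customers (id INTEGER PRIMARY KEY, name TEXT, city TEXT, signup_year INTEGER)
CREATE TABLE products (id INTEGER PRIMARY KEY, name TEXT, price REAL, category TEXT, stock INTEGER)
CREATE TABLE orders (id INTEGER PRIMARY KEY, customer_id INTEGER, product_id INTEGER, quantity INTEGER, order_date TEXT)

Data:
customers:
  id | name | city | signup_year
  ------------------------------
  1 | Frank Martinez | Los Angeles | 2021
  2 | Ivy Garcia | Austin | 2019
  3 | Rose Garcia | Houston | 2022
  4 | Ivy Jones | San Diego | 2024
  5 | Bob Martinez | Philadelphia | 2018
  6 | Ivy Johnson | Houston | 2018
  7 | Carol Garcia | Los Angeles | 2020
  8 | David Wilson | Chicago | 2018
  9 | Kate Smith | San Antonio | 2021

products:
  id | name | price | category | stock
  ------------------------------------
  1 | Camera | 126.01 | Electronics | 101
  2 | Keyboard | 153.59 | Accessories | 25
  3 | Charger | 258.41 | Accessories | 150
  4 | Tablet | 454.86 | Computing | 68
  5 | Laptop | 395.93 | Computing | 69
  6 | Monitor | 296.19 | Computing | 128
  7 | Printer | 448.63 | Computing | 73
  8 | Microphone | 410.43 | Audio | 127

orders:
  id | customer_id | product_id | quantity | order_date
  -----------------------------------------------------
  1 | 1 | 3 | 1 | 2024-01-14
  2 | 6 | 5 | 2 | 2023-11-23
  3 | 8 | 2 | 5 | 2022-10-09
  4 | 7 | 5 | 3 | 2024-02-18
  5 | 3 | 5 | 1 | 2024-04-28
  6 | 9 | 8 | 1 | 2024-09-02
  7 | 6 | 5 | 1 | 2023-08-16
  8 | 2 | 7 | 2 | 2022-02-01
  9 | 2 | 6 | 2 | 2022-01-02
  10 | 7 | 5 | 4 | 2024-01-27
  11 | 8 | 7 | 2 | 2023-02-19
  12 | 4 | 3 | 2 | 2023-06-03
SELECT name, category FROM products WHERE category = 'Electronics'

Execution result:
name | category
Camera | Electronics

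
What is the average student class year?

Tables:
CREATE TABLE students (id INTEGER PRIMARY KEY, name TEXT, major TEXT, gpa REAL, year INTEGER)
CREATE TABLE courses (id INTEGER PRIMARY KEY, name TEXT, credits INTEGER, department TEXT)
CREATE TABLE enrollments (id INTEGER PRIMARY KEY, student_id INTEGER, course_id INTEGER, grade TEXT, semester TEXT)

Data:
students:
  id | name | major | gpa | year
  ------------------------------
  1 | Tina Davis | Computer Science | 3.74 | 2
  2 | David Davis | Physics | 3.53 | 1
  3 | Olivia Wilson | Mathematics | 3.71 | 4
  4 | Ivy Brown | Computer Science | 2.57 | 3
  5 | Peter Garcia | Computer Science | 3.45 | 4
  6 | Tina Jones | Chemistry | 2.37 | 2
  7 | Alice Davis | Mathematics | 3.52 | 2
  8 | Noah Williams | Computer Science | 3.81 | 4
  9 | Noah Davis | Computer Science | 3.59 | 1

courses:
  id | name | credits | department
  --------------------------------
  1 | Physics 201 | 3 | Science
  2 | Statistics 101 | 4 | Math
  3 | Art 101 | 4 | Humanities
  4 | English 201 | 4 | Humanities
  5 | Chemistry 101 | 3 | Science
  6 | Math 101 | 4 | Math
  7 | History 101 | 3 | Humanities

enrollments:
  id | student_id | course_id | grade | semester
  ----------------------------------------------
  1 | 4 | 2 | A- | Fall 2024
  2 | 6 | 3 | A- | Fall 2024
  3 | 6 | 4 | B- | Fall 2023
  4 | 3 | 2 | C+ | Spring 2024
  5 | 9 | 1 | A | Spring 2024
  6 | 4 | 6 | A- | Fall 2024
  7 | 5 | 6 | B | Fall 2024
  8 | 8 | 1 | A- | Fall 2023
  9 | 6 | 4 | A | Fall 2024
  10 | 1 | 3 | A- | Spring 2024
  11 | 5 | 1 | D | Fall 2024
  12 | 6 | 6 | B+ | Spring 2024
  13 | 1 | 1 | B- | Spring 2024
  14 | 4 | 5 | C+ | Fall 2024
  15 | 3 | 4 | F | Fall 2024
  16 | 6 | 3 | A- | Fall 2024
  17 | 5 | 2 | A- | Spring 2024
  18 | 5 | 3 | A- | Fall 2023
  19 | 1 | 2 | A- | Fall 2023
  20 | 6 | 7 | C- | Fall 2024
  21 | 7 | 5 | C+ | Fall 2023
SELECT AVG(year) FROM students

Execution result:
2.56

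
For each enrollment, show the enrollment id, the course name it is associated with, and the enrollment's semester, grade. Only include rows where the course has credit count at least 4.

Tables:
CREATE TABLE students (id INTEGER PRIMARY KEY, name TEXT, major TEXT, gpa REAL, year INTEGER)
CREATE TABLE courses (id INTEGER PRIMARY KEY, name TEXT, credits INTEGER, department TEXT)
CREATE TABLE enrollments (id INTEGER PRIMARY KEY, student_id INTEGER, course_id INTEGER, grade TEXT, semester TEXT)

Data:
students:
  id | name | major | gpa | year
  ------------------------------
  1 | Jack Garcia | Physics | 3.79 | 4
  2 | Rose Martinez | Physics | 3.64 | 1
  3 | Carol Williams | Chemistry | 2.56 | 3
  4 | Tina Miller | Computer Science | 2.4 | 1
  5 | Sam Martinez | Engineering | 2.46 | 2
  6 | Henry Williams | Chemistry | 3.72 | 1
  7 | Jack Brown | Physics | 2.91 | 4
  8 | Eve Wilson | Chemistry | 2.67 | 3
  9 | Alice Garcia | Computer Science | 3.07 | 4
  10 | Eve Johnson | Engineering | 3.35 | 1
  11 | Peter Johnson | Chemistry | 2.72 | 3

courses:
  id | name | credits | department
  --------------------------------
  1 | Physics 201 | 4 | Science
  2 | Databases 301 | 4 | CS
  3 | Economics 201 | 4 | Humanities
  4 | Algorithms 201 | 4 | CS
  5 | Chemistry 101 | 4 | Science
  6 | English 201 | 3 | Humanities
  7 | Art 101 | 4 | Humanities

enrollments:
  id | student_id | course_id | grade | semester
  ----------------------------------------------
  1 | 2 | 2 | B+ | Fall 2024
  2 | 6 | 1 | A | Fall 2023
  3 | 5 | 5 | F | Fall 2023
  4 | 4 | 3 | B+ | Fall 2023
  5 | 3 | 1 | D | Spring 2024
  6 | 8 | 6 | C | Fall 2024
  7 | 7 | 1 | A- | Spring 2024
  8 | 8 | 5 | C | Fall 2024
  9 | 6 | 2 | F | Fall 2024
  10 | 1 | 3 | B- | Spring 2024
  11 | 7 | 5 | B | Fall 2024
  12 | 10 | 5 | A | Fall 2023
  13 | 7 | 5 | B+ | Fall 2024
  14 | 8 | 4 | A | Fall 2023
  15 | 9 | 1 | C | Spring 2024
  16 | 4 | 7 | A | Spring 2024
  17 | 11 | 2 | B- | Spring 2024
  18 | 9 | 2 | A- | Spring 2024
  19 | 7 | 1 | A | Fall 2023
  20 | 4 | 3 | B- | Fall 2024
SELECT c.id, p.name AS course, c.semester, c.grade FROM enrollments c JOIN courses p ON c.course_id = p.id WHERE p.credits >= 4

Execution result:
id | course | semester | grade
1 | Databases 301 | Fall 2024 | B+
2 | Physics 201 | Fall 2023 | A
3 | Chemistry 101 | Fall 2023 | F
4 | Economics 201 | Fall 2023 | B+
5 | Physics 201 | Spring 2024 | D
7 | Physics 201 | Spring 2024 | A-
8 | Chemistry 101 | Fall 2024 | C
9 | Databases 301 | Fall 2024 | F
10 | Economics 201 | Spring 2024 | B-
11 | Chemistry 101 | Fall 2024 | B
12 | Chemistry 101 | Fall 2023 | A
13 | Chemistry 101 | Fall 2024 | B+
14 | Algorithms 201 | Fall 2023 | A
15 | Physics 201 | Spring 2024 | C
16 | Art 101 | Spring 2024 | A
17 | Databases 301 | Spring 2024 | B-
18 | Databases 301 | Spring 2024 | A-
19 | Physics 201 | Fall 2023 | A
20 | Economics 201 | Fall 2024 | B-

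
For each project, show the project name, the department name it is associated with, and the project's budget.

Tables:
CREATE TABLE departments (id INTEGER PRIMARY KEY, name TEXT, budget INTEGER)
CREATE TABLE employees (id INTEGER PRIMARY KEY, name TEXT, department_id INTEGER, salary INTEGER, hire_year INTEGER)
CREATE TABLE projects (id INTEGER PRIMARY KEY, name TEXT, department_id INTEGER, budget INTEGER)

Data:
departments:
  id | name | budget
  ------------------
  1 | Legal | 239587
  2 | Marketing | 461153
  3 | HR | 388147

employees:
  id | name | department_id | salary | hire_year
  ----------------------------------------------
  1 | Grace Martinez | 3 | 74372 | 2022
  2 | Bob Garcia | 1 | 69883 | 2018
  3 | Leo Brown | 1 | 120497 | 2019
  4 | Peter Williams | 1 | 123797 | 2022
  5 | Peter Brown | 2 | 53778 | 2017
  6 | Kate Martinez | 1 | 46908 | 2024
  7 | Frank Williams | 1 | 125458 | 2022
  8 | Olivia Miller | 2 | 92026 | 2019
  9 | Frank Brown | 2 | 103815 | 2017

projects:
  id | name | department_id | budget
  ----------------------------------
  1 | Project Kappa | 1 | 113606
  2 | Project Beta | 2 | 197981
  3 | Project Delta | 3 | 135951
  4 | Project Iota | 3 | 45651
SELECT c.name, p.name AS department, c.budget FROM projects c JOIN departments p ON c.department_id = p.id

Execution result:
name | department | budget
Project Kappa | Legal | 113606
Project Beta | Marketing | 197981
Project Delta | HR | 135951
Project Iota | HR | 45651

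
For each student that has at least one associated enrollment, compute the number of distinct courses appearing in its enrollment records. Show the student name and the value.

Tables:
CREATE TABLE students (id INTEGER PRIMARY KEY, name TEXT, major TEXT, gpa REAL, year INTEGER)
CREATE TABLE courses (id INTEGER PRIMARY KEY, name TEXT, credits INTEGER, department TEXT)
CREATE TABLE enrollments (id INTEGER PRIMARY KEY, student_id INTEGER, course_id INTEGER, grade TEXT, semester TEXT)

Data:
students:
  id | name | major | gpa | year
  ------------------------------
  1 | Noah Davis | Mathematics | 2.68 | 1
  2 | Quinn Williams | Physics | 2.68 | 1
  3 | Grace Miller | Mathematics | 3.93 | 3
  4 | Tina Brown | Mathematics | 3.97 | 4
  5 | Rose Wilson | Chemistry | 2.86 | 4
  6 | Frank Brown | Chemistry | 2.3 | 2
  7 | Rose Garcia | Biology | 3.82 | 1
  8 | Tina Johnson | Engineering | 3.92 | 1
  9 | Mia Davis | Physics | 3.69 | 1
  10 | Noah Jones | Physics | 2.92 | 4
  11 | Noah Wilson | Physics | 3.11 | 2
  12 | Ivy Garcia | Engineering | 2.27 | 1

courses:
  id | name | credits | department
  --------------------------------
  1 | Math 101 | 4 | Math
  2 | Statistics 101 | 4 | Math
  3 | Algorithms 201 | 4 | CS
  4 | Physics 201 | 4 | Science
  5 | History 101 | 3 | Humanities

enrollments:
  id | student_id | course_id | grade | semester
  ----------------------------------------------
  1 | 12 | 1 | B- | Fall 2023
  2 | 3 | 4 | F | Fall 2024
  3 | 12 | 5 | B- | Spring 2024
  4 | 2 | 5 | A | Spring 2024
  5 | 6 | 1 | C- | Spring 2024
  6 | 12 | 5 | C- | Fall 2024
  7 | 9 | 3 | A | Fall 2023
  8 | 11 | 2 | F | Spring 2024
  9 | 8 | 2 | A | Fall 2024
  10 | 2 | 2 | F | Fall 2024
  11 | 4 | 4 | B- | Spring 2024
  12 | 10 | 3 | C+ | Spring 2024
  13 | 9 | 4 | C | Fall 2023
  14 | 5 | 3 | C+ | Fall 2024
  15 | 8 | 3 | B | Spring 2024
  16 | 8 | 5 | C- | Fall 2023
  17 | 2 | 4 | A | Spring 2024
SELECT p.name, COUNT(DISTINCT c.course_id) AS distinct_course_count FROM enrollments c JOIN students p ON c.student_id = p.id GROUP BY p.id, p.name

Execution result:
name | distinct_course_count
Quinn Williams | 3
Grace Miller | 1
Tina Brown | 1
Rose Wilson | 1
Frank Brown | 1
Tina Johnson | 3
Mia Davis | 2
Noah Jones | 1
Noah Wilson | 1
Ivy Garcia | 2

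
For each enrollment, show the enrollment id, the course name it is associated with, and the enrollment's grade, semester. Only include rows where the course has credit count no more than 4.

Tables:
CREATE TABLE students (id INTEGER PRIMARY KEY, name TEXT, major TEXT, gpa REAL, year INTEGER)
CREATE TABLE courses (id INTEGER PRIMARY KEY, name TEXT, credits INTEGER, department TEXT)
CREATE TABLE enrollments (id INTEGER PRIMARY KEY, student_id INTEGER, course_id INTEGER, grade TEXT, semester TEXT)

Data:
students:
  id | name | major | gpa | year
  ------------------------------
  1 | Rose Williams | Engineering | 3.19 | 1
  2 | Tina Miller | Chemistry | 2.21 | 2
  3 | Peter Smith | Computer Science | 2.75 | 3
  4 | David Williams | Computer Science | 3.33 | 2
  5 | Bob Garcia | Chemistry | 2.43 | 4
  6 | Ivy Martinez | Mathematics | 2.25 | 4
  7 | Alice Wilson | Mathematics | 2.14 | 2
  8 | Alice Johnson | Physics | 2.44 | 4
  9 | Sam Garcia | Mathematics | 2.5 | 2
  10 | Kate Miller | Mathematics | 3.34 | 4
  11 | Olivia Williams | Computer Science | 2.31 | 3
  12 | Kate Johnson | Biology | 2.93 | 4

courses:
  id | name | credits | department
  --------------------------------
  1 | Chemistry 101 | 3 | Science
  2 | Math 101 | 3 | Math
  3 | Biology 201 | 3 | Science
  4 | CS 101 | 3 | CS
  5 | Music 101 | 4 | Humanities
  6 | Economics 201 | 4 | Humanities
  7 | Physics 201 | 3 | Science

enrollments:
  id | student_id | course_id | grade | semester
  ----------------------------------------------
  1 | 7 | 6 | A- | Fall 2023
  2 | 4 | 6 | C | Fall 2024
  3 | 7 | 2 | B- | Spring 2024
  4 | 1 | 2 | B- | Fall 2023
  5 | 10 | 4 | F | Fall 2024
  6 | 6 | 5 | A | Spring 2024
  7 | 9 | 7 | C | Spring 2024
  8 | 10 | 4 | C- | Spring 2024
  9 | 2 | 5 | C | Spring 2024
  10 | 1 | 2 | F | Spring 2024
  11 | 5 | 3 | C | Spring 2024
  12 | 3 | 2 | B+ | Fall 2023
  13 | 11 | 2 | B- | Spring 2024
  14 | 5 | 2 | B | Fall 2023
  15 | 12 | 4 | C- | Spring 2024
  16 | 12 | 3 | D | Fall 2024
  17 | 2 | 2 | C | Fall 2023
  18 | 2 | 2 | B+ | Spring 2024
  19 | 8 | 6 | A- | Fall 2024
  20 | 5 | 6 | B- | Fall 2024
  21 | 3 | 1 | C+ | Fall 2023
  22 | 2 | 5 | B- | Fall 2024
SELECT c.id, p.name AS course, c.grade, c.semester FROM enrollments c JOIN courses p ON c.course_id = p.id WHERE p.credits <= 4

Execution result:
id | course | grade | semester
1 | Economics 201 | A- | Fall 2023
2 | Economics 201 | C | Fall 2024
3 | Math 101 | B- | Spring 2024
4 | Math 101 | B- | Fall 2023
5 | CS 101 | F | Fall 2024
6 | Music 101 | A | Spring 2024
7 | Physics 201 | C | Spring 2024
8 | CS 101 | C- | Spring 2024
9 | Music 101 | C | Spring 2024
10 | Math 101 | F | Spring 2024
11 | Biology 201 | C | Spring 2024
12 | Math 101 | B+ | Fall 2023
13 | Math 101 | B- | Spring 2024
14 | Math 101 | B | Fall 2023
15 | CS 101 | C- | Spring 2024
16 | Biology 201 | D | Fall 2024
17 | Math 101 | C | Fall 2023
18 | Math 101 | B+ | Spring 2024
19 | Economics 201 | A- | Fall 2024
20 | Economics 201 | B- | Fall 2024
21 | Chemistry 101 | C+ | Fall 2023
22 | Music 101 | B- | Fall 2024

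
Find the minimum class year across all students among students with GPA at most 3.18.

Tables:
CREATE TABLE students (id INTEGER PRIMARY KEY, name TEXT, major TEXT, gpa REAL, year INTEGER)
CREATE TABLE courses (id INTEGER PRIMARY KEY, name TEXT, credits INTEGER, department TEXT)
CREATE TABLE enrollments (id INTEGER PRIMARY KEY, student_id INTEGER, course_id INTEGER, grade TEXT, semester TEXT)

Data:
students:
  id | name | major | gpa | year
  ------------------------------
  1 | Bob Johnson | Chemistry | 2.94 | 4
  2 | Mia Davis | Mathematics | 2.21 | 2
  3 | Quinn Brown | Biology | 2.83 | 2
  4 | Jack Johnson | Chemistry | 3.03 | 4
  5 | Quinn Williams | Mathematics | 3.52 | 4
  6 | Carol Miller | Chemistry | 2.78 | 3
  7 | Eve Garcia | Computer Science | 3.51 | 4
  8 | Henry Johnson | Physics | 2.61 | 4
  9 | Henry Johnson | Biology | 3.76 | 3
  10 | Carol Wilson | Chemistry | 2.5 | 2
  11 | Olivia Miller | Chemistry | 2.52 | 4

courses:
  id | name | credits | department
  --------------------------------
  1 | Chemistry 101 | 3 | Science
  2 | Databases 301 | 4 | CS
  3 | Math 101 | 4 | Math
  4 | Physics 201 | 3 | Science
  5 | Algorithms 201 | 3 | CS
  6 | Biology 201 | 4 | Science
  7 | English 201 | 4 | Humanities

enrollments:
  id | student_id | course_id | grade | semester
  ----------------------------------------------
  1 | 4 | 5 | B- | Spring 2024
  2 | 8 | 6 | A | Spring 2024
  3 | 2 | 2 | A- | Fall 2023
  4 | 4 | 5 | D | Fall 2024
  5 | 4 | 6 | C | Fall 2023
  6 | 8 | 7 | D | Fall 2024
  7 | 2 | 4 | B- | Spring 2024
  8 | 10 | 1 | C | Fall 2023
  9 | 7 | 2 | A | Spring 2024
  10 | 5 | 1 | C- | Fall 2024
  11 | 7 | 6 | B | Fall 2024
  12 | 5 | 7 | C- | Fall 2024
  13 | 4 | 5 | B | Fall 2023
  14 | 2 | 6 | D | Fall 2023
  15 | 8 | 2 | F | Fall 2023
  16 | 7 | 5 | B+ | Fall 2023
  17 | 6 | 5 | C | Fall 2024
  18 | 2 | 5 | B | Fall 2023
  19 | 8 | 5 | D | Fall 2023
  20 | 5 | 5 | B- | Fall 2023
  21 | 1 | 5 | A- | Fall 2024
SELECT MIN(year) FROM students WHERE gpa <= 3.18

Execution result:
2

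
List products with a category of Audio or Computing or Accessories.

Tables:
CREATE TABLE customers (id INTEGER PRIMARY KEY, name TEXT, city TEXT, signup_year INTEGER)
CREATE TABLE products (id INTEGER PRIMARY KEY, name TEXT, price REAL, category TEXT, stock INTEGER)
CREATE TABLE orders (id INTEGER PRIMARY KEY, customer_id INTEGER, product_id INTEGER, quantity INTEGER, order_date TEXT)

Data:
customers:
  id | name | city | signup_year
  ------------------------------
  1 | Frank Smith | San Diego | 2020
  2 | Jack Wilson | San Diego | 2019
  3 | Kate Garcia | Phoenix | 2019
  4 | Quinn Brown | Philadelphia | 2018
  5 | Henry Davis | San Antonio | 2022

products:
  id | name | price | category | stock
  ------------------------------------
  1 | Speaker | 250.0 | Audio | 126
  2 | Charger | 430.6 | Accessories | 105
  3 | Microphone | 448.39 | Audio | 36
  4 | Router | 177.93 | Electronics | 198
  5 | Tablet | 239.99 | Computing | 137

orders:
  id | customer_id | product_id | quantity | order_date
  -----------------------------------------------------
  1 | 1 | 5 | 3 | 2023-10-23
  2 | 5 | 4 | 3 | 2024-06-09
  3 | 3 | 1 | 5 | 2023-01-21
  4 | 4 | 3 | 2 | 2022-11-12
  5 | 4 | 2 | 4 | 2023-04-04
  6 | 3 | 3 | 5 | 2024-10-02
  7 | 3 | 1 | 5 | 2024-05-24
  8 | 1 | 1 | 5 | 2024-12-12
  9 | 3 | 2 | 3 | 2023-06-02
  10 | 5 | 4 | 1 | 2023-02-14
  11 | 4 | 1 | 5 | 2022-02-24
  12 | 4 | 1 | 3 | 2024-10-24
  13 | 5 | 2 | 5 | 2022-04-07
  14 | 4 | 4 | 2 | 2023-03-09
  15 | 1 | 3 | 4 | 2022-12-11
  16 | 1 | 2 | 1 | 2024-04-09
SELECT name, category FROM products WHERE category IN ('Audio', 'Computing', 'Accessories')

Execution result:
name | category
Speaker | Audio
Charger | Accessories
Microphone | Audio
Tablet | Computing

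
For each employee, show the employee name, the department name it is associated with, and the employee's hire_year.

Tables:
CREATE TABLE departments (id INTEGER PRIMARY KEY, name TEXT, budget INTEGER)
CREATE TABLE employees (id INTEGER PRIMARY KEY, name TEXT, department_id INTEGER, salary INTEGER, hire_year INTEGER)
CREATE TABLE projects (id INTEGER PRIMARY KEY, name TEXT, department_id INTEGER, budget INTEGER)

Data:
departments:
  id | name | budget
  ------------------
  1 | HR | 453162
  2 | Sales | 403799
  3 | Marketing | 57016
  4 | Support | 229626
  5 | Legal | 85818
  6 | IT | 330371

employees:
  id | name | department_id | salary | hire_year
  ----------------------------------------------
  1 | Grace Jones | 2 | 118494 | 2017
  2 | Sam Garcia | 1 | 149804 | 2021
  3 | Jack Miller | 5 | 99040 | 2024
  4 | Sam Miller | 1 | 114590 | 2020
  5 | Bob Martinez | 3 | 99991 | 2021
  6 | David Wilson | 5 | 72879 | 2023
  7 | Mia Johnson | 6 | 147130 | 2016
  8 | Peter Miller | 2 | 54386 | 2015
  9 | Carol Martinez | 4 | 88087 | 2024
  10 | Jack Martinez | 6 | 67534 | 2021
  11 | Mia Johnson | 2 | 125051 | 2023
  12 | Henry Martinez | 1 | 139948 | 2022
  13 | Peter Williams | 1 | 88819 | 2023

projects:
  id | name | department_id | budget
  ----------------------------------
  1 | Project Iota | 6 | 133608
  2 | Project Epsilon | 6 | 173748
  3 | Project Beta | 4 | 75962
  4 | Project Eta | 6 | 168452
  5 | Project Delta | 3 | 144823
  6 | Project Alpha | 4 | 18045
SELECT c.name, p.name AS department, c.hire_year FROM employees c JOIN departments p ON c.department_id = p.id

Execution result:
name | department | hire_year
Grace Jones | Sales | 2017
Sam Garcia | HR | 2021
Jack Miller | Legal | 2024
Sam Miller | HR | 2020
Bob Martinez | Marketing | 2021
David Wilson | Legal | 2023
Mia Johnson | IT | 2016
Peter Miller | Sales | 2015
Carol Martinez | Support | 2024
Jack Martinez | IT | 2021
Mia Johnson | Sales | 2023
Henry Martinez | HR | 2022
Peter Williams | HR | 2023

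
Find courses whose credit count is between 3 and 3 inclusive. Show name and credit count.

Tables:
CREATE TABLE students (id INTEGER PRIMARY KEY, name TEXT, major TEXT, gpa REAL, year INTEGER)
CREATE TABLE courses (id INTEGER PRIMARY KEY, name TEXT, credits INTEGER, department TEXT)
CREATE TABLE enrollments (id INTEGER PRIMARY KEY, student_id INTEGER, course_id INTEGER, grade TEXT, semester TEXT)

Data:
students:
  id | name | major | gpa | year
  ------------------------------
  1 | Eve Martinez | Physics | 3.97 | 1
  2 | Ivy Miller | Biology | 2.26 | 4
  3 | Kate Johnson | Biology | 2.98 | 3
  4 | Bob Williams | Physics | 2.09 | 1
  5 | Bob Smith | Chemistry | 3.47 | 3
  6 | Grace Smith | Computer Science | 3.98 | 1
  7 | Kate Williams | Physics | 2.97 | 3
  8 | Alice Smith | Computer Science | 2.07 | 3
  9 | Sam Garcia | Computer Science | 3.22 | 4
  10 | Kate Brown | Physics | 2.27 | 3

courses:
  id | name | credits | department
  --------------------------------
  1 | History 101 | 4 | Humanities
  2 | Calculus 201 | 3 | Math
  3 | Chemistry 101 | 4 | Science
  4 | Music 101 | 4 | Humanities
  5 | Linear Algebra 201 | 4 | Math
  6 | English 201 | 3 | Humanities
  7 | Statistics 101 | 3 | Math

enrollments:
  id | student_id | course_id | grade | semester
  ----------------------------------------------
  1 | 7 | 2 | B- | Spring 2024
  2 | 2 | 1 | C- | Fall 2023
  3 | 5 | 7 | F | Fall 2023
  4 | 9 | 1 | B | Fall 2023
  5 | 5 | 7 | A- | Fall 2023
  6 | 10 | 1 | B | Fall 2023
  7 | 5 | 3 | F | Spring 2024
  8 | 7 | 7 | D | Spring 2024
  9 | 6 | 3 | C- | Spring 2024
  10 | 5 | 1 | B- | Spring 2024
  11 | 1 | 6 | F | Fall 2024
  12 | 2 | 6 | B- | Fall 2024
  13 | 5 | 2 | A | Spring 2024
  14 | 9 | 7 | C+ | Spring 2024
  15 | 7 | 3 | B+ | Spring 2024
SELECT name, credits FROM courses WHERE credits BETWEEN 3 AND 3

Execution result:
name | credits
Calculus 201 | 3
English 201 | 3
Statistics 101 | 3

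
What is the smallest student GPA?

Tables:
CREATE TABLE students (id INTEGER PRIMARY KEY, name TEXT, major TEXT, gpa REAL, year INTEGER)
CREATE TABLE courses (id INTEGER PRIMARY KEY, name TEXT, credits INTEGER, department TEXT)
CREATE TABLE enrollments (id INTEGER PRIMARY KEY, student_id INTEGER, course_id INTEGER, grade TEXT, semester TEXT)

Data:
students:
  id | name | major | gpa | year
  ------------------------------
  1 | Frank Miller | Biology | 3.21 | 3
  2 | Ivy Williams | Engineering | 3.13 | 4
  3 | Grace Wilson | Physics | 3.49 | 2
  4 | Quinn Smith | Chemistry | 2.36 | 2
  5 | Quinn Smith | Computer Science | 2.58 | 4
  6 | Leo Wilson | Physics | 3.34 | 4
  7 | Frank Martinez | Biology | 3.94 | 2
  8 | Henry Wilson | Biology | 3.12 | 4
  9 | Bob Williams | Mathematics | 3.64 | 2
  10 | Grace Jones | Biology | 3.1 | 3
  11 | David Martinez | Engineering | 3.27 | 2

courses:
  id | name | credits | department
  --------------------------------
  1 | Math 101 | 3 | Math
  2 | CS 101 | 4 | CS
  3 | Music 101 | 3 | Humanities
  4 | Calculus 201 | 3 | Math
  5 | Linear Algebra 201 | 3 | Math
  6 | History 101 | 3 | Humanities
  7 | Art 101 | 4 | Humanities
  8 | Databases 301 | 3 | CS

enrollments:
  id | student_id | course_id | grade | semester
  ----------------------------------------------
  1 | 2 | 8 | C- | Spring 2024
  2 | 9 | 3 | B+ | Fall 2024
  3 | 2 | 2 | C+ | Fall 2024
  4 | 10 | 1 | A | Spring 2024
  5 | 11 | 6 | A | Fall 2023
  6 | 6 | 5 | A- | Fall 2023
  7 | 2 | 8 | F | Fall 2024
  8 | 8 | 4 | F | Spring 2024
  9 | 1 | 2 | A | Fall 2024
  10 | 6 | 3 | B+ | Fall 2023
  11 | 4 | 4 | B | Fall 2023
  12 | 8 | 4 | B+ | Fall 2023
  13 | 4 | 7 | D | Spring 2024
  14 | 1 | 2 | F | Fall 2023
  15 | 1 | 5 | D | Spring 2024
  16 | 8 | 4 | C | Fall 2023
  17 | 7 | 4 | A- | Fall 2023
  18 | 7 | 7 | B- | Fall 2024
SELECT MIN(gpa) FROM students

Execution result:
2.36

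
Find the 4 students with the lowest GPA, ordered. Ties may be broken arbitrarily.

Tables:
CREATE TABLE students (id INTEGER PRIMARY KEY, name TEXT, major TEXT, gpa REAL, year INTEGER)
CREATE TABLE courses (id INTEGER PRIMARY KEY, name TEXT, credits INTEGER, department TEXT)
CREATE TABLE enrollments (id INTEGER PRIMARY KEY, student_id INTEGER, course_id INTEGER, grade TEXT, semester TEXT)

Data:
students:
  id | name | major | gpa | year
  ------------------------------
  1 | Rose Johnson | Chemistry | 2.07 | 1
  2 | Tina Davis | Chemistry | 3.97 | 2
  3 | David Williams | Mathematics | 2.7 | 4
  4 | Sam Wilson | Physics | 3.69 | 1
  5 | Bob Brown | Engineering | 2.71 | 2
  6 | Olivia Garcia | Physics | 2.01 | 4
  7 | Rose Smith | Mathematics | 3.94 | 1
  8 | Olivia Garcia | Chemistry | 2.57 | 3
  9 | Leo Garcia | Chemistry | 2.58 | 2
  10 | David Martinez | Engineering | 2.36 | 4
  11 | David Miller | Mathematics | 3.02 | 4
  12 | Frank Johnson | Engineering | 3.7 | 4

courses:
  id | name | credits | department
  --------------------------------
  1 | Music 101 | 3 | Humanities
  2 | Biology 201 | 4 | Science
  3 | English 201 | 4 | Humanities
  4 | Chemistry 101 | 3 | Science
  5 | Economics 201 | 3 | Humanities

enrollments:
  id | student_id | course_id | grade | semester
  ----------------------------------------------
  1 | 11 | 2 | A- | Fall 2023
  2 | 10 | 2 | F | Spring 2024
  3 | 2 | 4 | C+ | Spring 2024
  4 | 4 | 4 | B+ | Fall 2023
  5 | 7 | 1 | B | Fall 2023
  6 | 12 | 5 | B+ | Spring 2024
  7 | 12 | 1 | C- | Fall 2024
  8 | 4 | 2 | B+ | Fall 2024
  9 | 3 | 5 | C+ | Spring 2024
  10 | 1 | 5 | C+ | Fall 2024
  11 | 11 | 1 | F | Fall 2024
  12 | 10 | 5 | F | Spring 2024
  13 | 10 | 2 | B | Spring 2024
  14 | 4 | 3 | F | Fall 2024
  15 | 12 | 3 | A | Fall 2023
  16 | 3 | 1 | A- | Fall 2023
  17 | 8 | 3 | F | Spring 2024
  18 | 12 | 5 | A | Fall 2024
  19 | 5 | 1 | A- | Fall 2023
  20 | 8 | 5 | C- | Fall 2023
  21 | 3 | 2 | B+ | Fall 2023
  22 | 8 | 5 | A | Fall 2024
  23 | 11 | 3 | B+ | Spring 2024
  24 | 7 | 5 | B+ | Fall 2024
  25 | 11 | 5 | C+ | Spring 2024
SELECT name, gpa FROM students ORDER BY gpa ASC LIMIT 4

Execution result:
name | gpa
Olivia Garcia | 2.01
Rose Johnson | 2.07
David Martinez | 2.36
Olivia Garcia | 2.57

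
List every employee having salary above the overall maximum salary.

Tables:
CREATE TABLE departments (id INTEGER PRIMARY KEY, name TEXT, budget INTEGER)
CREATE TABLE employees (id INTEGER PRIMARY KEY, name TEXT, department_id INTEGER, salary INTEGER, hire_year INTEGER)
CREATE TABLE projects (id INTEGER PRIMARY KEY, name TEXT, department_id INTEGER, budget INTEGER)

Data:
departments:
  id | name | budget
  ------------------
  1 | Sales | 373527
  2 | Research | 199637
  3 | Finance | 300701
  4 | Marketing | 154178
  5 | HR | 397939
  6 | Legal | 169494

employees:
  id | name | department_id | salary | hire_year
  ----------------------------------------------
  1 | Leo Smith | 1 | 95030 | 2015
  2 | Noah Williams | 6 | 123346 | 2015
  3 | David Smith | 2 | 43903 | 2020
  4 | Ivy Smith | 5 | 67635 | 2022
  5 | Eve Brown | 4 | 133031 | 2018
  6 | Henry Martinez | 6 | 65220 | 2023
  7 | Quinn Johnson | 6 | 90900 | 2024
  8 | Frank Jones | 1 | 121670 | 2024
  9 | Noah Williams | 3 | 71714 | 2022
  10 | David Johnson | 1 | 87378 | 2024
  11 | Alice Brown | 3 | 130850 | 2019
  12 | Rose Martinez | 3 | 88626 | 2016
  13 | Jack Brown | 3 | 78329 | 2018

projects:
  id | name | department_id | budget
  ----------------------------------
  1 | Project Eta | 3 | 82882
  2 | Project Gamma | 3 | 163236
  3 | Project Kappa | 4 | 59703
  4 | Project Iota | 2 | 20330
SELECT name, salary FROM employees WHERE salary > (SELECT MAX(salary) FROM employees)

Execution result:
(no rows)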